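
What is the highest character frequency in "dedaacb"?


Input: dedaacb
Character counts:
  'a': 2
  'b': 1
  'c': 1
  'd': 2
  'e': 1
Maximum frequency: 2

2


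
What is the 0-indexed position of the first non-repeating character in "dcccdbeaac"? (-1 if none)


Input: dcccdbeaac
Character frequencies:
  'a': 2
  'b': 1
  'c': 4
  'd': 2
  'e': 1
Scanning left to right for freq == 1:
  Position 0 ('d'): freq=2, skip
  Position 1 ('c'): freq=4, skip
  Position 2 ('c'): freq=4, skip
  Position 3 ('c'): freq=4, skip
  Position 4 ('d'): freq=2, skip
  Position 5 ('b'): unique! => answer = 5

5


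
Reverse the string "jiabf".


Input: jiabf
Reading characters right to left:
  Position 4: 'f'
  Position 3: 'b'
  Position 2: 'a'
  Position 1: 'i'
  Position 0: 'j'
Reversed: fbaij

fbaij


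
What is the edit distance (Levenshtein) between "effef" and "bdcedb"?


Computing edit distance: "effef" -> "bdcedb"
DP table:
           b    d    c    e    d    b
      0    1    2    3    4    5    6
  e   1    1    2    3    3    4    5
  f   2    2    2    3    4    4    5
  f   3    3    3    3    4    5    5
  e   4    4    4    4    3    4    5
  f   5    5    5    5    4    4    5
Edit distance = dp[5][6] = 5

5


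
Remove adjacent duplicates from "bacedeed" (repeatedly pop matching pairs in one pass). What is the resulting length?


Input: bacedeed
Stack-based adjacent duplicate removal:
  Read 'b': push. Stack: b
  Read 'a': push. Stack: ba
  Read 'c': push. Stack: bac
  Read 'e': push. Stack: bace
  Read 'd': push. Stack: baced
  Read 'e': push. Stack: bacede
  Read 'e': matches stack top 'e' => pop. Stack: baced
  Read 'd': matches stack top 'd' => pop. Stack: bace
Final stack: "bace" (length 4)

4


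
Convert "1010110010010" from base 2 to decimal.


Input: "1010110010010" in base 2
Positional expansion:
  Digit '1' (value 1) x 2^12 = 4096
  Digit '0' (value 0) x 2^11 = 0
  Digit '1' (value 1) x 2^10 = 1024
  Digit '0' (value 0) x 2^9 = 0
  Digit '1' (value 1) x 2^8 = 256
  Digit '1' (value 1) x 2^7 = 128
  Digit '0' (value 0) x 2^6 = 0
  Digit '0' (value 0) x 2^5 = 0
  Digit '1' (value 1) x 2^4 = 16
  Digit '0' (value 0) x 2^3 = 0
  Digit '0' (value 0) x 2^2 = 0
  Digit '1' (value 1) x 2^1 = 2
  Digit '0' (value 0) x 2^0 = 0
Sum = 5522

5522


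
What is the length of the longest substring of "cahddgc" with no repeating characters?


Input: "cahddgc"
Sliding window (track last position of each char):
  Position 0 ('c'): window [0,0] length 1 -- new best
  Position 1 ('a'): window [0,1] length 2 -- new best
  Position 2 ('h'): window [0,2] length 3 -- new best
  Position 3 ('d'): window [0,3] length 4 -- new best
  Position 4 ('d'): repeat (last at 3), move window start to 4
  Position 4 ('d'): window [4,4] length 1
  Position 5 ('g'): window [4,5] length 2
  Position 6 ('c'): window [4,6] length 3
Longest substring with no repeats: "cahd" with length 4

4


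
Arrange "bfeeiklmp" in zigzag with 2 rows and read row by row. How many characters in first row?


Zigzag "bfeeiklmp" into 2 rows:
Placing characters:
  'b' => row 0
  'f' => row 1
  'e' => row 0
  'e' => row 1
  'i' => row 0
  'k' => row 1
  'l' => row 0
  'm' => row 1
  'p' => row 0
Rows:
  Row 0: "beilp"
  Row 1: "fekm"
First row length: 5

5


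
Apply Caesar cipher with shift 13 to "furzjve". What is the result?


Caesar cipher: shift "furzjve" by 13
  'f' (pos 5) + 13 = pos 18 = 's'
  'u' (pos 20) + 13 = pos 7 = 'h'
  'r' (pos 17) + 13 = pos 4 = 'e'
  'z' (pos 25) + 13 = pos 12 = 'm'
  'j' (pos 9) + 13 = pos 22 = 'w'
  'v' (pos 21) + 13 = pos 8 = 'i'
  'e' (pos 4) + 13 = pos 17 = 'r'
Result: shemwir

shemwir


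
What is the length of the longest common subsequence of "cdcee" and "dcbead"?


LCS of "cdcee" and "dcbead"
DP table:
           d    c    b    e    a    d
      0    0    0    0    0    0    0
  c   0    0    1    1    1    1    1
  d   0    1    1    1    1    1    2
  c   0    1    2    2    2    2    2
  e   0    1    2    2    3    3    3
  e   0    1    2    2    3    3    3
LCS length = dp[5][6] = 3

3


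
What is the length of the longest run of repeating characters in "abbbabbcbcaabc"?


Input: "abbbabbcbcaabc"
Scanning for longest run:
  Position 1 ('b'): new char, reset run to 1
  Position 2 ('b'): continues run of 'b', length=2
  Position 3 ('b'): continues run of 'b', length=3
  Position 4 ('a'): new char, reset run to 1
  Position 5 ('b'): new char, reset run to 1
  Position 6 ('b'): continues run of 'b', length=2
  Position 7 ('c'): new char, reset run to 1
  Position 8 ('b'): new char, reset run to 1
  Position 9 ('c'): new char, reset run to 1
  Position 10 ('a'): new char, reset run to 1
  Position 11 ('a'): continues run of 'a', length=2
  Position 12 ('b'): new char, reset run to 1
  Position 13 ('c'): new char, reset run to 1
Longest run: 'b' with length 3

3


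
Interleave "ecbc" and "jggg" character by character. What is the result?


Interleaving "ecbc" and "jggg":
  Position 0: 'e' from first, 'j' from second => "ej"
  Position 1: 'c' from first, 'g' from second => "cg"
  Position 2: 'b' from first, 'g' from second => "bg"
  Position 3: 'c' from first, 'g' from second => "cg"
Result: ejcgbgcg

ejcgbgcg


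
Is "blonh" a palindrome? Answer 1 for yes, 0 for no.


Input: blonh
Reversed: hnolb
  Compare pos 0 ('b') with pos 4 ('h'): MISMATCH
  Compare pos 1 ('l') with pos 3 ('n'): MISMATCH
Result: not a palindrome

0


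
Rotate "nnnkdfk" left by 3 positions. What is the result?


Input: "nnnkdfk", rotate left by 3
First 3 characters: "nnn"
Remaining characters: "kdfk"
Concatenate remaining + first: "kdfk" + "nnn" = "kdfknnn"

kdfknnn


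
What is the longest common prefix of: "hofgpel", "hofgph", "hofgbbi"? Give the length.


Words: hofgpel, hofgph, hofgbbi
  Position 0: all 'h' => match
  Position 1: all 'o' => match
  Position 2: all 'f' => match
  Position 3: all 'g' => match
  Position 4: ('p', 'p', 'b') => mismatch, stop
LCP = "hofg" (length 4)

4


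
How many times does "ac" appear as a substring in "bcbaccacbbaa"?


Searching for "ac" in "bcbaccacbbaa"
Scanning each position:
  Position 0: "bc" => no
  Position 1: "cb" => no
  Position 2: "ba" => no
  Position 3: "ac" => MATCH
  Position 4: "cc" => no
  Position 5: "ca" => no
  Position 6: "ac" => MATCH
  Position 7: "cb" => no
  Position 8: "bb" => no
  Position 9: "ba" => no
  Position 10: "aa" => no
Total occurrences: 2

2


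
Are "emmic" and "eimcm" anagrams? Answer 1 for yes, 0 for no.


Strings: "emmic", "eimcm"
Sorted first:  ceimm
Sorted second: ceimm
Sorted forms match => anagrams

1


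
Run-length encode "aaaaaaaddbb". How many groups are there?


Input: aaaaaaaddbb
Scanning for consecutive runs:
  Group 1: 'a' x 7 (positions 0-6)
  Group 2: 'd' x 2 (positions 7-8)
  Group 3: 'b' x 2 (positions 9-10)
Total groups: 3

3


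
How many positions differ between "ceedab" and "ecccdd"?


Comparing "ceedab" and "ecccdd" position by position:
  Position 0: 'c' vs 'e' => DIFFER
  Position 1: 'e' vs 'c' => DIFFER
  Position 2: 'e' vs 'c' => DIFFER
  Position 3: 'd' vs 'c' => DIFFER
  Position 4: 'a' vs 'd' => DIFFER
  Position 5: 'b' vs 'd' => DIFFER
Positions that differ: 6

6


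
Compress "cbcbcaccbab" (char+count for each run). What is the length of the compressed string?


Input: cbcbcaccbab
Runs:
  'c' x 1 => "c1"
  'b' x 1 => "b1"
  'c' x 1 => "c1"
  'b' x 1 => "b1"
  'c' x 1 => "c1"
  'a' x 1 => "a1"
  'c' x 2 => "c2"
  'b' x 1 => "b1"
  'a' x 1 => "a1"
  'b' x 1 => "b1"
Compressed: "c1b1c1b1c1a1c2b1a1b1"
Compressed length: 20

20


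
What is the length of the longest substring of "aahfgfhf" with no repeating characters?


Input: "aahfgfhf"
Sliding window (track last position of each char):
  Position 0 ('a'): window [0,0] length 1 -- new best
  Position 1 ('a'): repeat (last at 0), move window start to 1
  Position 1 ('a'): window [1,1] length 1
  Position 2 ('h'): window [1,2] length 2 -- new best
  Position 3 ('f'): window [1,3] length 3 -- new best
  Position 4 ('g'): window [1,4] length 4 -- new best
  Position 5 ('f'): repeat (last at 3), move window start to 4
  Position 5 ('f'): window [4,5] length 2
  Position 6 ('h'): window [4,6] length 3
  Position 7 ('f'): repeat (last at 5), move window start to 6
  Position 7 ('f'): window [6,7] length 2
Longest substring with no repeats: "ahfg" with length 4

4


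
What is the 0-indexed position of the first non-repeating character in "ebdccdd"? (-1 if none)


Input: ebdccdd
Character frequencies:
  'b': 1
  'c': 2
  'd': 3
  'e': 1
Scanning left to right for freq == 1:
  Position 0 ('e'): unique! => answer = 0

0


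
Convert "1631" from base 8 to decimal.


Input: "1631" in base 8
Positional expansion:
  Digit '1' (value 1) x 8^3 = 512
  Digit '6' (value 6) x 8^2 = 384
  Digit '3' (value 3) x 8^1 = 24
  Digit '1' (value 1) x 8^0 = 1
Sum = 921

921


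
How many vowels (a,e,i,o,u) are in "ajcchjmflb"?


Input: ajcchjmflb
Checking each character:
  'a' at position 0: vowel (running total: 1)
  'j' at position 1: consonant
  'c' at position 2: consonant
  'c' at position 3: consonant
  'h' at position 4: consonant
  'j' at position 5: consonant
  'm' at position 6: consonant
  'f' at position 7: consonant
  'l' at position 8: consonant
  'b' at position 9: consonant
Total vowels: 1

1


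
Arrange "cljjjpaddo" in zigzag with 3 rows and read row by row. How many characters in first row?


Zigzag "cljjjpaddo" into 3 rows:
Placing characters:
  'c' => row 0
  'l' => row 1
  'j' => row 2
  'j' => row 1
  'j' => row 0
  'p' => row 1
  'a' => row 2
  'd' => row 1
  'd' => row 0
  'o' => row 1
Rows:
  Row 0: "cjd"
  Row 1: "ljpdo"
  Row 2: "ja"
First row length: 3

3


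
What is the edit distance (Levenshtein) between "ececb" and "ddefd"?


Computing edit distance: "ececb" -> "ddefd"
DP table:
           d    d    e    f    d
      0    1    2    3    4    5
  e   1    1    2    2    3    4
  c   2    2    2    3    3    4
  e   3    3    3    2    3    4
  c   4    4    4    3    3    4
  b   5    5    5    4    4    4
Edit distance = dp[5][5] = 4

4


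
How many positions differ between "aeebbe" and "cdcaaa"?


Comparing "aeebbe" and "cdcaaa" position by position:
  Position 0: 'a' vs 'c' => DIFFER
  Position 1: 'e' vs 'd' => DIFFER
  Position 2: 'e' vs 'c' => DIFFER
  Position 3: 'b' vs 'a' => DIFFER
  Position 4: 'b' vs 'a' => DIFFER
  Position 5: 'e' vs 'a' => DIFFER
Positions that differ: 6

6


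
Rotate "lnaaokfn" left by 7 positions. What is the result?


Input: "lnaaokfn", rotate left by 7
First 7 characters: "lnaaokf"
Remaining characters: "n"
Concatenate remaining + first: "n" + "lnaaokf" = "nlnaaokf"

nlnaaokf


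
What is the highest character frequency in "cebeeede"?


Input: cebeeede
Character counts:
  'b': 1
  'c': 1
  'd': 1
  'e': 5
Maximum frequency: 5

5


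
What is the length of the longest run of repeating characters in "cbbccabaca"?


Input: "cbbccabaca"
Scanning for longest run:
  Position 1 ('b'): new char, reset run to 1
  Position 2 ('b'): continues run of 'b', length=2
  Position 3 ('c'): new char, reset run to 1
  Position 4 ('c'): continues run of 'c', length=2
  Position 5 ('a'): new char, reset run to 1
  Position 6 ('b'): new char, reset run to 1
  Position 7 ('a'): new char, reset run to 1
  Position 8 ('c'): new char, reset run to 1
  Position 9 ('a'): new char, reset run to 1
Longest run: 'b' with length 2

2


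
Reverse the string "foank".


Input: foank
Reading characters right to left:
  Position 4: 'k'
  Position 3: 'n'
  Position 2: 'a'
  Position 1: 'o'
  Position 0: 'f'
Reversed: knaof

knaof


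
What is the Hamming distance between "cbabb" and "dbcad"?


Comparing "cbabb" and "dbcad" position by position:
  Position 0: 'c' vs 'd' => differ
  Position 1: 'b' vs 'b' => same
  Position 2: 'a' vs 'c' => differ
  Position 3: 'b' vs 'a' => differ
  Position 4: 'b' vs 'd' => differ
Total differences (Hamming distance): 4

4


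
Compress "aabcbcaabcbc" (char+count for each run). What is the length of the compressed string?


Input: aabcbcaabcbc
Runs:
  'a' x 2 => "a2"
  'b' x 1 => "b1"
  'c' x 1 => "c1"
  'b' x 1 => "b1"
  'c' x 1 => "c1"
  'a' x 2 => "a2"
  'b' x 1 => "b1"
  'c' x 1 => "c1"
  'b' x 1 => "b1"
  'c' x 1 => "c1"
Compressed: "a2b1c1b1c1a2b1c1b1c1"
Compressed length: 20

20


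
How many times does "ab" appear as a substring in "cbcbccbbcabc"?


Searching for "ab" in "cbcbccbbcabc"
Scanning each position:
  Position 0: "cb" => no
  Position 1: "bc" => no
  Position 2: "cb" => no
  Position 3: "bc" => no
  Position 4: "cc" => no
  Position 5: "cb" => no
  Position 6: "bb" => no
  Position 7: "bc" => no
  Position 8: "ca" => no
  Position 9: "ab" => MATCH
  Position 10: "bc" => no
Total occurrences: 1

1


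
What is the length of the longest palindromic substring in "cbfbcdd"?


Input: "cbfbcdd"
Checking substrings for palindromes:
  [0:5] "cbfbc" (len 5) => palindrome
  [1:4] "bfb" (len 3) => palindrome
  [5:7] "dd" (len 2) => palindrome
Longest palindromic substring: "cbfbc" with length 5

5


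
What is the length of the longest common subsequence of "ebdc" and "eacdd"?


LCS of "ebdc" and "eacdd"
DP table:
           e    a    c    d    d
      0    0    0    0    0    0
  e   0    1    1    1    1    1
  b   0    1    1    1    1    1
  d   0    1    1    1    2    2
  c   0    1    1    2    2    2
LCS length = dp[4][5] = 2

2


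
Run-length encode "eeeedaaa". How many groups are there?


Input: eeeedaaa
Scanning for consecutive runs:
  Group 1: 'e' x 4 (positions 0-3)
  Group 2: 'd' x 1 (positions 4-4)
  Group 3: 'a' x 3 (positions 5-7)
Total groups: 3

3


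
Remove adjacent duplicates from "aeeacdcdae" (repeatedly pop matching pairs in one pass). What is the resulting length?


Input: aeeacdcdae
Stack-based adjacent duplicate removal:
  Read 'a': push. Stack: a
  Read 'e': push. Stack: ae
  Read 'e': matches stack top 'e' => pop. Stack: a
  Read 'a': matches stack top 'a' => pop. Stack: (empty)
  Read 'c': push. Stack: c
  Read 'd': push. Stack: cd
  Read 'c': push. Stack: cdc
  Read 'd': push. Stack: cdcd
  Read 'a': push. Stack: cdcda
  Read 'e': push. Stack: cdcdae
Final stack: "cdcdae" (length 6)

6


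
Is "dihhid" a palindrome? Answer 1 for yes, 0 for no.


Input: dihhid
Reversed: dihhid
  Compare pos 0 ('d') with pos 5 ('d'): match
  Compare pos 1 ('i') with pos 4 ('i'): match
  Compare pos 2 ('h') with pos 3 ('h'): match
Result: palindrome

1


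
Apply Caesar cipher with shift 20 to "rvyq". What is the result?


Caesar cipher: shift "rvyq" by 20
  'r' (pos 17) + 20 = pos 11 = 'l'
  'v' (pos 21) + 20 = pos 15 = 'p'
  'y' (pos 24) + 20 = pos 18 = 's'
  'q' (pos 16) + 20 = pos 10 = 'k'
Result: lpsk

lpsk


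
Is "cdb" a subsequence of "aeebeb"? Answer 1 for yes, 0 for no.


Check if "cdb" is a subsequence of "aeebeb"
Greedy scan:
  Position 0 ('a'): no match needed
  Position 1 ('e'): no match needed
  Position 2 ('e'): no match needed
  Position 3 ('b'): no match needed
  Position 4 ('e'): no match needed
  Position 5 ('b'): no match needed
Only matched 0/3 characters => not a subsequence

0


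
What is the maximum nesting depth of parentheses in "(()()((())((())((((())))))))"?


Input: "(()()((())((())((((())))))))"
Tracking depth:
  Position 0 '(': depth becomes 1
  Position 1 '(': depth becomes 2
  Position 2 ')': depth becomes 1
  Position 3 '(': depth becomes 2
  Position 4 ')': depth becomes 1
  Position 5 '(': depth becomes 2
  Position 6 '(': depth becomes 3
  Position 7 '(': depth becomes 4
  Position 8 ')': depth becomes 3
  Position 9 ')': depth becomes 2
  Position 10 '(': depth becomes 3
  Position 11 '(': depth becomes 4
  Position 12 '(': depth becomes 5
  Position 13 ')': depth becomes 4
  Position 14 ')': depth becomes 3
  Position 15 '(': depth becomes 4
  Position 16 '(': depth becomes 5
  Position 17 '(': depth becomes 6
  Position 18 '(': depth becomes 7
  Position 19 '(': depth becomes 8
  Position 20 ')': depth becomes 7
  Position 21 ')': depth becomes 6
  Position 22 ')': depth becomes 5
  Position 23 ')': depth becomes 4
  Position 24 ')': depth becomes 3
  Position 25 ')': depth becomes 2
  Position 26 ')': depth becomes 1
  Position 27 ')': depth becomes 0
Maximum depth reached: 8

8


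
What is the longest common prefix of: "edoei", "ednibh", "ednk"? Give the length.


Words: edoei, ednibh, ednk
  Position 0: all 'e' => match
  Position 1: all 'd' => match
  Position 2: ('o', 'n', 'n') => mismatch, stop
LCP = "ed" (length 2)

2


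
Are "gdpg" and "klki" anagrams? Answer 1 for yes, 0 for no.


Strings: "gdpg", "klki"
Sorted first:  dggp
Sorted second: ikkl
Differ at position 0: 'd' vs 'i' => not anagrams

0


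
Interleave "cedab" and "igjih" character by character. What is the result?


Interleaving "cedab" and "igjih":
  Position 0: 'c' from first, 'i' from second => "ci"
  Position 1: 'e' from first, 'g' from second => "eg"
  Position 2: 'd' from first, 'j' from second => "dj"
  Position 3: 'a' from first, 'i' from second => "ai"
  Position 4: 'b' from first, 'h' from second => "bh"
Result: ciegdjaibh

ciegdjaibh


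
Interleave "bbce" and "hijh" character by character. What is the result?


Interleaving "bbce" and "hijh":
  Position 0: 'b' from first, 'h' from second => "bh"
  Position 1: 'b' from first, 'i' from second => "bi"
  Position 2: 'c' from first, 'j' from second => "cj"
  Position 3: 'e' from first, 'h' from second => "eh"
Result: bhbicjeh

bhbicjeh


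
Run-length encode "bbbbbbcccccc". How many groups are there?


Input: bbbbbbcccccc
Scanning for consecutive runs:
  Group 1: 'b' x 6 (positions 0-5)
  Group 2: 'c' x 6 (positions 6-11)
Total groups: 2

2


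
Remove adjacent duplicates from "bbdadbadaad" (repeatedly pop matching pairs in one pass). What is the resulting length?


Input: bbdadbadaad
Stack-based adjacent duplicate removal:
  Read 'b': push. Stack: b
  Read 'b': matches stack top 'b' => pop. Stack: (empty)
  Read 'd': push. Stack: d
  Read 'a': push. Stack: da
  Read 'd': push. Stack: dad
  Read 'b': push. Stack: dadb
  Read 'a': push. Stack: dadba
  Read 'd': push. Stack: dadbad
  Read 'a': push. Stack: dadbada
  Read 'a': matches stack top 'a' => pop. Stack: dadbad
  Read 'd': matches stack top 'd' => pop. Stack: dadba
Final stack: "dadba" (length 5)

5


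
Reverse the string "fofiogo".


Input: fofiogo
Reading characters right to left:
  Position 6: 'o'
  Position 5: 'g'
  Position 4: 'o'
  Position 3: 'i'
  Position 2: 'f'
  Position 1: 'o'
  Position 0: 'f'
Reversed: ogoifof

ogoifof


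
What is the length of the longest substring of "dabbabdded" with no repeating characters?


Input: "dabbabdded"
Sliding window (track last position of each char):
  Position 0 ('d'): window [0,0] length 1 -- new best
  Position 1 ('a'): window [0,1] length 2 -- new best
  Position 2 ('b'): window [0,2] length 3 -- new best
  Position 3 ('b'): repeat (last at 2), move window start to 3
  Position 3 ('b'): window [3,3] length 1
  Position 4 ('a'): window [3,4] length 2
  Position 5 ('b'): repeat (last at 3), move window start to 4
  Position 5 ('b'): window [4,5] length 2
  Position 6 ('d'): window [4,6] length 3
  Position 7 ('d'): repeat (last at 6), move window start to 7
  Position 7 ('d'): window [7,7] length 1
  Position 8 ('e'): window [7,8] length 2
  Position 9 ('d'): repeat (last at 7), move window start to 8
  Position 9 ('d'): window [8,9] length 2
Longest substring with no repeats: "dab" with length 3

3


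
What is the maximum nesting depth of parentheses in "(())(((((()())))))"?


Input: "(())(((((()())))))"
Tracking depth:
  Position 0 '(': depth becomes 1
  Position 1 '(': depth becomes 2
  Position 2 ')': depth becomes 1
  Position 3 ')': depth becomes 0
  Position 4 '(': depth becomes 1
  Position 5 '(': depth becomes 2
  Position 6 '(': depth becomes 3
  Position 7 '(': depth becomes 4
  Position 8 '(': depth becomes 5
  Position 9 '(': depth becomes 6
  Position 10 ')': depth becomes 5
  Position 11 '(': depth becomes 6
  Position 12 ')': depth becomes 5
  Position 13 ')': depth becomes 4
  Position 14 ')': depth becomes 3
  Position 15 ')': depth becomes 2
  Position 16 ')': depth becomes 1
  Position 17 ')': depth becomes 0
Maximum depth reached: 6

6


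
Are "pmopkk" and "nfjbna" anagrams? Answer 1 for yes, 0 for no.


Strings: "pmopkk", "nfjbna"
Sorted first:  kkmopp
Sorted second: abfjnn
Differ at position 0: 'k' vs 'a' => not anagrams

0


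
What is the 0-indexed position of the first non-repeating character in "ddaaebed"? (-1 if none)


Input: ddaaebed
Character frequencies:
  'a': 2
  'b': 1
  'd': 3
  'e': 2
Scanning left to right for freq == 1:
  Position 0 ('d'): freq=3, skip
  Position 1 ('d'): freq=3, skip
  Position 2 ('a'): freq=2, skip
  Position 3 ('a'): freq=2, skip
  Position 4 ('e'): freq=2, skip
  Position 5 ('b'): unique! => answer = 5

5


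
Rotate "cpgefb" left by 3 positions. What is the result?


Input: "cpgefb", rotate left by 3
First 3 characters: "cpg"
Remaining characters: "efb"
Concatenate remaining + first: "efb" + "cpg" = "efbcpg"

efbcpg


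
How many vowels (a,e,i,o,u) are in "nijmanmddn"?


Input: nijmanmddn
Checking each character:
  'n' at position 0: consonant
  'i' at position 1: vowel (running total: 1)
  'j' at position 2: consonant
  'm' at position 3: consonant
  'a' at position 4: vowel (running total: 2)
  'n' at position 5: consonant
  'm' at position 6: consonant
  'd' at position 7: consonant
  'd' at position 8: consonant
  'n' at position 9: consonant
Total vowels: 2

2


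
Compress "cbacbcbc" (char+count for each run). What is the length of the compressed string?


Input: cbacbcbc
Runs:
  'c' x 1 => "c1"
  'b' x 1 => "b1"
  'a' x 1 => "a1"
  'c' x 1 => "c1"
  'b' x 1 => "b1"
  'c' x 1 => "c1"
  'b' x 1 => "b1"
  'c' x 1 => "c1"
Compressed: "c1b1a1c1b1c1b1c1"
Compressed length: 16

16


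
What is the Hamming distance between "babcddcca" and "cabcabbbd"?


Comparing "babcddcca" and "cabcabbbd" position by position:
  Position 0: 'b' vs 'c' => differ
  Position 1: 'a' vs 'a' => same
  Position 2: 'b' vs 'b' => same
  Position 3: 'c' vs 'c' => same
  Position 4: 'd' vs 'a' => differ
  Position 5: 'd' vs 'b' => differ
  Position 6: 'c' vs 'b' => differ
  Position 7: 'c' vs 'b' => differ
  Position 8: 'a' vs 'd' => differ
Total differences (Hamming distance): 6

6


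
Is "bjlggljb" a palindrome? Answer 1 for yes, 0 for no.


Input: bjlggljb
Reversed: bjlggljb
  Compare pos 0 ('b') with pos 7 ('b'): match
  Compare pos 1 ('j') with pos 6 ('j'): match
  Compare pos 2 ('l') with pos 5 ('l'): match
  Compare pos 3 ('g') with pos 4 ('g'): match
Result: palindrome

1


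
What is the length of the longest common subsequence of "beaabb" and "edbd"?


LCS of "beaabb" and "edbd"
DP table:
           e    d    b    d
      0    0    0    0    0
  b   0    0    0    1    1
  e   0    1    1    1    1
  a   0    1    1    1    1
  a   0    1    1    1    1
  b   0    1    1    2    2
  b   0    1    1    2    2
LCS length = dp[6][4] = 2

2


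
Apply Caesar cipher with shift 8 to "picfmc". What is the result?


Caesar cipher: shift "picfmc" by 8
  'p' (pos 15) + 8 = pos 23 = 'x'
  'i' (pos 8) + 8 = pos 16 = 'q'
  'c' (pos 2) + 8 = pos 10 = 'k'
  'f' (pos 5) + 8 = pos 13 = 'n'
  'm' (pos 12) + 8 = pos 20 = 'u'
  'c' (pos 2) + 8 = pos 10 = 'k'
Result: xqknuk

xqknuk


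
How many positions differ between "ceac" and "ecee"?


Comparing "ceac" and "ecee" position by position:
  Position 0: 'c' vs 'e' => DIFFER
  Position 1: 'e' vs 'c' => DIFFER
  Position 2: 'a' vs 'e' => DIFFER
  Position 3: 'c' vs 'e' => DIFFER
Positions that differ: 4

4


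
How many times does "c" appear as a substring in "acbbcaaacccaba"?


Searching for "c" in "acbbcaaacccaba"
Scanning each position:
  Position 0: "a" => no
  Position 1: "c" => MATCH
  Position 2: "b" => no
  Position 3: "b" => no
  Position 4: "c" => MATCH
  Position 5: "a" => no
  Position 6: "a" => no
  Position 7: "a" => no
  Position 8: "c" => MATCH
  Position 9: "c" => MATCH
  Position 10: "c" => MATCH
  Position 11: "a" => no
  Position 12: "b" => no
  Position 13: "a" => no
Total occurrences: 5

5


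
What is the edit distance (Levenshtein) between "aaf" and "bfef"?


Computing edit distance: "aaf" -> "bfef"
DP table:
           b    f    e    f
      0    1    2    3    4
  a   1    1    2    3    4
  a   2    2    2    3    4
  f   3    3    2    3    3
Edit distance = dp[3][4] = 3

3


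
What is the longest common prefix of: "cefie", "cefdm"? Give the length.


Words: cefie, cefdm
  Position 0: all 'c' => match
  Position 1: all 'e' => match
  Position 2: all 'f' => match
  Position 3: ('i', 'd') => mismatch, stop
LCP = "cef" (length 3)

3


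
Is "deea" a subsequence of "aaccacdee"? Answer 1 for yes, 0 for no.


Check if "deea" is a subsequence of "aaccacdee"
Greedy scan:
  Position 0 ('a'): no match needed
  Position 1 ('a'): no match needed
  Position 2 ('c'): no match needed
  Position 3 ('c'): no match needed
  Position 4 ('a'): no match needed
  Position 5 ('c'): no match needed
  Position 6 ('d'): matches sub[0] = 'd'
  Position 7 ('e'): matches sub[1] = 'e'
  Position 8 ('e'): matches sub[2] = 'e'
Only matched 3/4 characters => not a subsequence

0


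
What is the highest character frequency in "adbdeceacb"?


Input: adbdeceacb
Character counts:
  'a': 2
  'b': 2
  'c': 2
  'd': 2
  'e': 2
Maximum frequency: 2

2


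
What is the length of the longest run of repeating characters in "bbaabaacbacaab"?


Input: "bbaabaacbacaab"
Scanning for longest run:
  Position 1 ('b'): continues run of 'b', length=2
  Position 2 ('a'): new char, reset run to 1
  Position 3 ('a'): continues run of 'a', length=2
  Position 4 ('b'): new char, reset run to 1
  Position 5 ('a'): new char, reset run to 1
  Position 6 ('a'): continues run of 'a', length=2
  Position 7 ('c'): new char, reset run to 1
  Position 8 ('b'): new char, reset run to 1
  Position 9 ('a'): new char, reset run to 1
  Position 10 ('c'): new char, reset run to 1
  Position 11 ('a'): new char, reset run to 1
  Position 12 ('a'): continues run of 'a', length=2
  Position 13 ('b'): new char, reset run to 1
Longest run: 'b' with length 2

2


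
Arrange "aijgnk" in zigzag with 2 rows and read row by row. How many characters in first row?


Zigzag "aijgnk" into 2 rows:
Placing characters:
  'a' => row 0
  'i' => row 1
  'j' => row 0
  'g' => row 1
  'n' => row 0
  'k' => row 1
Rows:
  Row 0: "ajn"
  Row 1: "igk"
First row length: 3

3


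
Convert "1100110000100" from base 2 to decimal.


Input: "1100110000100" in base 2
Positional expansion:
  Digit '1' (value 1) x 2^12 = 4096
  Digit '1' (value 1) x 2^11 = 2048
  Digit '0' (value 0) x 2^10 = 0
  Digit '0' (value 0) x 2^9 = 0
  Digit '1' (value 1) x 2^8 = 256
  Digit '1' (value 1) x 2^7 = 128
  Digit '0' (value 0) x 2^6 = 0
  Digit '0' (value 0) x 2^5 = 0
  Digit '0' (value 0) x 2^4 = 0
  Digit '0' (value 0) x 2^3 = 0
  Digit '1' (value 1) x 2^2 = 4
  Digit '0' (value 0) x 2^1 = 0
  Digit '0' (value 0) x 2^0 = 0
Sum = 6532

6532


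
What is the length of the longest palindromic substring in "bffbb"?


Input: "bffbb"
Checking substrings for palindromes:
  [0:4] "bffb" (len 4) => palindrome
  [1:3] "ff" (len 2) => palindrome
  [3:5] "bb" (len 2) => palindrome
Longest palindromic substring: "bffb" with length 4

4


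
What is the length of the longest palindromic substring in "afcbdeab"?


Input: "afcbdeab"
Checking substrings for palindromes:
  No multi-char palindromic substrings found
Longest palindromic substring: "a" with length 1

1


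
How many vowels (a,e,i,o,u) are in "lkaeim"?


Input: lkaeim
Checking each character:
  'l' at position 0: consonant
  'k' at position 1: consonant
  'a' at position 2: vowel (running total: 1)
  'e' at position 3: vowel (running total: 2)
  'i' at position 4: vowel (running total: 3)
  'm' at position 5: consonant
Total vowels: 3

3


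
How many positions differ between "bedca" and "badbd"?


Comparing "bedca" and "badbd" position by position:
  Position 0: 'b' vs 'b' => same
  Position 1: 'e' vs 'a' => DIFFER
  Position 2: 'd' vs 'd' => same
  Position 3: 'c' vs 'b' => DIFFER
  Position 4: 'a' vs 'd' => DIFFER
Positions that differ: 3

3


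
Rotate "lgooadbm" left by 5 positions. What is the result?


Input: "lgooadbm", rotate left by 5
First 5 characters: "lgooa"
Remaining characters: "dbm"
Concatenate remaining + first: "dbm" + "lgooa" = "dbmlgooa"

dbmlgooa


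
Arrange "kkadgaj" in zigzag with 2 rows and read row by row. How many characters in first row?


Zigzag "kkadgaj" into 2 rows:
Placing characters:
  'k' => row 0
  'k' => row 1
  'a' => row 0
  'd' => row 1
  'g' => row 0
  'a' => row 1
  'j' => row 0
Rows:
  Row 0: "kagj"
  Row 1: "kda"
First row length: 4

4


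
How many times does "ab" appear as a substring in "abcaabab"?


Searching for "ab" in "abcaabab"
Scanning each position:
  Position 0: "ab" => MATCH
  Position 1: "bc" => no
  Position 2: "ca" => no
  Position 3: "aa" => no
  Position 4: "ab" => MATCH
  Position 5: "ba" => no
  Position 6: "ab" => MATCH
Total occurrences: 3

3


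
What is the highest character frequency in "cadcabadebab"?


Input: cadcabadebab
Character counts:
  'a': 4
  'b': 3
  'c': 2
  'd': 2
  'e': 1
Maximum frequency: 4

4


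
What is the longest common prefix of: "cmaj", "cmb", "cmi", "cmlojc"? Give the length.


Words: cmaj, cmb, cmi, cmlojc
  Position 0: all 'c' => match
  Position 1: all 'm' => match
  Position 2: ('a', 'b', 'i', 'l') => mismatch, stop
LCP = "cm" (length 2)

2


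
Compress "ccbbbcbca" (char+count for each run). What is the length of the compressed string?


Input: ccbbbcbca
Runs:
  'c' x 2 => "c2"
  'b' x 3 => "b3"
  'c' x 1 => "c1"
  'b' x 1 => "b1"
  'c' x 1 => "c1"
  'a' x 1 => "a1"
Compressed: "c2b3c1b1c1a1"
Compressed length: 12

12


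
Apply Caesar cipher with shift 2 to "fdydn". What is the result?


Caesar cipher: shift "fdydn" by 2
  'f' (pos 5) + 2 = pos 7 = 'h'
  'd' (pos 3) + 2 = pos 5 = 'f'
  'y' (pos 24) + 2 = pos 0 = 'a'
  'd' (pos 3) + 2 = pos 5 = 'f'
  'n' (pos 13) + 2 = pos 15 = 'p'
Result: hfafp

hfafp


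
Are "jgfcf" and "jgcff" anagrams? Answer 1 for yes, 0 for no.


Strings: "jgfcf", "jgcff"
Sorted first:  cffgj
Sorted second: cffgj
Sorted forms match => anagrams

1


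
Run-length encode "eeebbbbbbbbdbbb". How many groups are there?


Input: eeebbbbbbbbdbbb
Scanning for consecutive runs:
  Group 1: 'e' x 3 (positions 0-2)
  Group 2: 'b' x 8 (positions 3-10)
  Group 3: 'd' x 1 (positions 11-11)
  Group 4: 'b' x 3 (positions 12-14)
Total groups: 4

4


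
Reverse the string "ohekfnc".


Input: ohekfnc
Reading characters right to left:
  Position 6: 'c'
  Position 5: 'n'
  Position 4: 'f'
  Position 3: 'k'
  Position 2: 'e'
  Position 1: 'h'
  Position 0: 'o'
Reversed: cnfkeho

cnfkeho


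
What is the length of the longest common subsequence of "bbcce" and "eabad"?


LCS of "bbcce" and "eabad"
DP table:
           e    a    b    a    d
      0    0    0    0    0    0
  b   0    0    0    1    1    1
  b   0    0    0    1    1    1
  c   0    0    0    1    1    1
  c   0    0    0    1    1    1
  e   0    1    1    1    1    1
LCS length = dp[5][5] = 1

1


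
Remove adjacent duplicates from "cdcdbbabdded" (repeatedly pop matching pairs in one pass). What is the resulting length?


Input: cdcdbbabdded
Stack-based adjacent duplicate removal:
  Read 'c': push. Stack: c
  Read 'd': push. Stack: cd
  Read 'c': push. Stack: cdc
  Read 'd': push. Stack: cdcd
  Read 'b': push. Stack: cdcdb
  Read 'b': matches stack top 'b' => pop. Stack: cdcd
  Read 'a': push. Stack: cdcda
  Read 'b': push. Stack: cdcdab
  Read 'd': push. Stack: cdcdabd
  Read 'd': matches stack top 'd' => pop. Stack: cdcdab
  Read 'e': push. Stack: cdcdabe
  Read 'd': push. Stack: cdcdabed
Final stack: "cdcdabed" (length 8)

8


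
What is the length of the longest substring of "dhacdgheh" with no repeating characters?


Input: "dhacdgheh"
Sliding window (track last position of each char):
  Position 0 ('d'): window [0,0] length 1 -- new best
  Position 1 ('h'): window [0,1] length 2 -- new best
  Position 2 ('a'): window [0,2] length 3 -- new best
  Position 3 ('c'): window [0,3] length 4 -- new best
  Position 4 ('d'): repeat (last at 0), move window start to 1
  Position 4 ('d'): window [1,4] length 4
  Position 5 ('g'): window [1,5] length 5 -- new best
  Position 6 ('h'): repeat (last at 1), move window start to 2
  Position 6 ('h'): window [2,6] length 5
  Position 7 ('e'): window [2,7] length 6 -- new best
  Position 8 ('h'): repeat (last at 6), move window start to 7
  Position 8 ('h'): window [7,8] length 2
Longest substring with no repeats: "acdghe" with length 6

6


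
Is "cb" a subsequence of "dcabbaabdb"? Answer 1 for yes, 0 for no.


Check if "cb" is a subsequence of "dcabbaabdb"
Greedy scan:
  Position 0 ('d'): no match needed
  Position 1 ('c'): matches sub[0] = 'c'
  Position 2 ('a'): no match needed
  Position 3 ('b'): matches sub[1] = 'b'
  Position 4 ('b'): no match needed
  Position 5 ('a'): no match needed
  Position 6 ('a'): no match needed
  Position 7 ('b'): no match needed
  Position 8 ('d'): no match needed
  Position 9 ('b'): no match needed
All 2 characters matched => is a subsequence

1


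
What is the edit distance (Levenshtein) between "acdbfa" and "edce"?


Computing edit distance: "acdbfa" -> "edce"
DP table:
           e    d    c    e
      0    1    2    3    4
  a   1    1    2    3    4
  c   2    2    2    2    3
  d   3    3    2    3    3
  b   4    4    3    3    4
  f   5    5    4    4    4
  a   6    6    5    5    5
Edit distance = dp[6][4] = 5

5


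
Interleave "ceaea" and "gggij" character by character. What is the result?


Interleaving "ceaea" and "gggij":
  Position 0: 'c' from first, 'g' from second => "cg"
  Position 1: 'e' from first, 'g' from second => "eg"
  Position 2: 'a' from first, 'g' from second => "ag"
  Position 3: 'e' from first, 'i' from second => "ei"
  Position 4: 'a' from first, 'j' from second => "aj"
Result: cgegageiaj

cgegageiaj


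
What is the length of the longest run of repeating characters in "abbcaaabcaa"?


Input: "abbcaaabcaa"
Scanning for longest run:
  Position 1 ('b'): new char, reset run to 1
  Position 2 ('b'): continues run of 'b', length=2
  Position 3 ('c'): new char, reset run to 1
  Position 4 ('a'): new char, reset run to 1
  Position 5 ('a'): continues run of 'a', length=2
  Position 6 ('a'): continues run of 'a', length=3
  Position 7 ('b'): new char, reset run to 1
  Position 8 ('c'): new char, reset run to 1
  Position 9 ('a'): new char, reset run to 1
  Position 10 ('a'): continues run of 'a', length=2
Longest run: 'a' with length 3

3


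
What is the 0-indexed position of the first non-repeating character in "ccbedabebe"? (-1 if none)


Input: ccbedabebe
Character frequencies:
  'a': 1
  'b': 3
  'c': 2
  'd': 1
  'e': 3
Scanning left to right for freq == 1:
  Position 0 ('c'): freq=2, skip
  Position 1 ('c'): freq=2, skip
  Position 2 ('b'): freq=3, skip
  Position 3 ('e'): freq=3, skip
  Position 4 ('d'): unique! => answer = 4

4


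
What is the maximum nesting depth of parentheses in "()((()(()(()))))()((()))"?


Input: "()((()(()(()))))()((()))"
Tracking depth:
  Position 0 '(': depth becomes 1
  Position 1 ')': depth becomes 0
  Position 2 '(': depth becomes 1
  Position 3 '(': depth becomes 2
  Position 4 '(': depth becomes 3
  Position 5 ')': depth becomes 2
  Position 6 '(': depth becomes 3
  Position 7 '(': depth becomes 4
  Position 8 ')': depth becomes 3
  Position 9 '(': depth becomes 4
  Position 10 '(': depth becomes 5
  Position 11 ')': depth becomes 4
  Position 12 ')': depth becomes 3
  Position 13 ')': depth becomes 2
  Position 14 ')': depth becomes 1
  Position 15 ')': depth becomes 0
  Position 16 '(': depth becomes 1
  Position 17 ')': depth becomes 0
  Position 18 '(': depth becomes 1
  Position 19 '(': depth becomes 2
  Position 20 '(': depth becomes 3
  Position 21 ')': depth becomes 2
  Position 22 ')': depth becomes 1
  Position 23 ')': depth becomes 0
Maximum depth reached: 5

5


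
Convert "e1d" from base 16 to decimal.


Input: "e1d" in base 16
Positional expansion:
  Digit 'e' (value 14) x 16^2 = 3584
  Digit '1' (value 1) x 16^1 = 16
  Digit 'd' (value 13) x 16^0 = 13
Sum = 3613

3613


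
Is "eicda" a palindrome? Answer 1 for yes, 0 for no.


Input: eicda
Reversed: adcie
  Compare pos 0 ('e') with pos 4 ('a'): MISMATCH
  Compare pos 1 ('i') with pos 3 ('d'): MISMATCH
Result: not a palindrome

0


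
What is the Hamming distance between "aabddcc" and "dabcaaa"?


Comparing "aabddcc" and "dabcaaa" position by position:
  Position 0: 'a' vs 'd' => differ
  Position 1: 'a' vs 'a' => same
  Position 2: 'b' vs 'b' => same
  Position 3: 'd' vs 'c' => differ
  Position 4: 'd' vs 'a' => differ
  Position 5: 'c' vs 'a' => differ
  Position 6: 'c' vs 'a' => differ
Total differences (Hamming distance): 5

5


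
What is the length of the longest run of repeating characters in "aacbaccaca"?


Input: "aacbaccaca"
Scanning for longest run:
  Position 1 ('a'): continues run of 'a', length=2
  Position 2 ('c'): new char, reset run to 1
  Position 3 ('b'): new char, reset run to 1
  Position 4 ('a'): new char, reset run to 1
  Position 5 ('c'): new char, reset run to 1
  Position 6 ('c'): continues run of 'c', length=2
  Position 7 ('a'): new char, reset run to 1
  Position 8 ('c'): new char, reset run to 1
  Position 9 ('a'): new char, reset run to 1
Longest run: 'a' with length 2

2


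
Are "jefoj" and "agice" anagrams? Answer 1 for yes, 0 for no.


Strings: "jefoj", "agice"
Sorted first:  efjjo
Sorted second: acegi
Differ at position 0: 'e' vs 'a' => not anagrams

0


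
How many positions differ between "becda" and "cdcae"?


Comparing "becda" and "cdcae" position by position:
  Position 0: 'b' vs 'c' => DIFFER
  Position 1: 'e' vs 'd' => DIFFER
  Position 2: 'c' vs 'c' => same
  Position 3: 'd' vs 'a' => DIFFER
  Position 4: 'a' vs 'e' => DIFFER
Positions that differ: 4

4


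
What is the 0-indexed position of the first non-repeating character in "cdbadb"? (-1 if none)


Input: cdbadb
Character frequencies:
  'a': 1
  'b': 2
  'c': 1
  'd': 2
Scanning left to right for freq == 1:
  Position 0 ('c'): unique! => answer = 0

0


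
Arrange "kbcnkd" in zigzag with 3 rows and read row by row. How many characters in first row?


Zigzag "kbcnkd" into 3 rows:
Placing characters:
  'k' => row 0
  'b' => row 1
  'c' => row 2
  'n' => row 1
  'k' => row 0
  'd' => row 1
Rows:
  Row 0: "kk"
  Row 1: "bnd"
  Row 2: "c"
First row length: 2

2


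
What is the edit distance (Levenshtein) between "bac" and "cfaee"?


Computing edit distance: "bac" -> "cfaee"
DP table:
           c    f    a    e    e
      0    1    2    3    4    5
  b   1    1    2    3    4    5
  a   2    2    2    2    3    4
  c   3    2    3    3    3    4
Edit distance = dp[3][5] = 4

4


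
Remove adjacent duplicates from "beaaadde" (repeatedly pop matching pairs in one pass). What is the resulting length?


Input: beaaadde
Stack-based adjacent duplicate removal:
  Read 'b': push. Stack: b
  Read 'e': push. Stack: be
  Read 'a': push. Stack: bea
  Read 'a': matches stack top 'a' => pop. Stack: be
  Read 'a': push. Stack: bea
  Read 'd': push. Stack: bead
  Read 'd': matches stack top 'd' => pop. Stack: bea
  Read 'e': push. Stack: beae
Final stack: "beae" (length 4)

4


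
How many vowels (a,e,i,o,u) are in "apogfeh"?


Input: apogfeh
Checking each character:
  'a' at position 0: vowel (running total: 1)
  'p' at position 1: consonant
  'o' at position 2: vowel (running total: 2)
  'g' at position 3: consonant
  'f' at position 4: consonant
  'e' at position 5: vowel (running total: 3)
  'h' at position 6: consonant
Total vowels: 3

3
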